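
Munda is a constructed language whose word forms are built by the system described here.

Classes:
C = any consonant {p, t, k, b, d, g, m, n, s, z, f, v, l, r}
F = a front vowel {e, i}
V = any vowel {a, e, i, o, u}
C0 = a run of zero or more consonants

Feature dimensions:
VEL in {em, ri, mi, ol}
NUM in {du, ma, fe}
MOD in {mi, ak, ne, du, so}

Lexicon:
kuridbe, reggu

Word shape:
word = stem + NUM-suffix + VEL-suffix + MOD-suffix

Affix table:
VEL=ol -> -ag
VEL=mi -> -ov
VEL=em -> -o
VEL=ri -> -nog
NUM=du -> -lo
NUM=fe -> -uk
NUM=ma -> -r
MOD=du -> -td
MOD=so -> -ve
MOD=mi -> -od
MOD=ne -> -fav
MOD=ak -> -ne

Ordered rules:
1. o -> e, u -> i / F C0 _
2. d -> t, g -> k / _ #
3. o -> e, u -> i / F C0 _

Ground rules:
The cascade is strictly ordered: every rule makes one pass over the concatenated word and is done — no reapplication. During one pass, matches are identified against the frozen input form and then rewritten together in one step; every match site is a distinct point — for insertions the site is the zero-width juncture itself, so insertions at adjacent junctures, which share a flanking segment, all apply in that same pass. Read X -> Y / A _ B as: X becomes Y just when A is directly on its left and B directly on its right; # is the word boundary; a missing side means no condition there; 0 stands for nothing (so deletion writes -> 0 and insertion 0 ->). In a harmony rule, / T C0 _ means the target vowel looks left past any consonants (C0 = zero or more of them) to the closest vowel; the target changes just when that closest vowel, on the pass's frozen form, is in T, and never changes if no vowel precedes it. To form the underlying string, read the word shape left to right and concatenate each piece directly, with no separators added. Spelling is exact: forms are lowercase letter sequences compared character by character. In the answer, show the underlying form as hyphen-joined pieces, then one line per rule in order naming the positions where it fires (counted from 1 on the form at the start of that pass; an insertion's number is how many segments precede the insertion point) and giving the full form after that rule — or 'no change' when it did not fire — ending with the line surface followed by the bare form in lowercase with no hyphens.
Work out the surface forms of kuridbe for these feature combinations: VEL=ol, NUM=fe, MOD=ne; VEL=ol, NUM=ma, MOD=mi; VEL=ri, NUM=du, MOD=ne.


cell VEL=ol, NUM=fe, MOD=ne:
underlying: kuridbe-uk-ag-fav
1. o -> e, u -> i / F C0 _: fires at position(s) 8: kuridbeikagfav
2. d -> t, g -> k / _ #: no change
3. o -> e, u -> i / F C0 _: no change
surface: kuridbeikagfav

cell VEL=ol, NUM=ma, MOD=mi:
underlying: kuridbe-r-ag-od
1. o -> e, u -> i / F C0 _: no change
2. d -> t, g -> k / _ #: fires at position(s) 12: kuridberagot
3. o -> e, u -> i / F C0 _: no change
surface: kuridberagot

cell VEL=ri, NUM=du, MOD=ne:
underlying: kuridbe-lo-nog-fav
1. o -> e, u -> i / F C0 _: fires at position(s) 9: kuridbelenogfav
2. d -> t, g -> k / _ #: no change
3. o -> e, u -> i / F C0 _: fires at position(s) 11: kuridbelenegfav
surface: kuridbelenegfav


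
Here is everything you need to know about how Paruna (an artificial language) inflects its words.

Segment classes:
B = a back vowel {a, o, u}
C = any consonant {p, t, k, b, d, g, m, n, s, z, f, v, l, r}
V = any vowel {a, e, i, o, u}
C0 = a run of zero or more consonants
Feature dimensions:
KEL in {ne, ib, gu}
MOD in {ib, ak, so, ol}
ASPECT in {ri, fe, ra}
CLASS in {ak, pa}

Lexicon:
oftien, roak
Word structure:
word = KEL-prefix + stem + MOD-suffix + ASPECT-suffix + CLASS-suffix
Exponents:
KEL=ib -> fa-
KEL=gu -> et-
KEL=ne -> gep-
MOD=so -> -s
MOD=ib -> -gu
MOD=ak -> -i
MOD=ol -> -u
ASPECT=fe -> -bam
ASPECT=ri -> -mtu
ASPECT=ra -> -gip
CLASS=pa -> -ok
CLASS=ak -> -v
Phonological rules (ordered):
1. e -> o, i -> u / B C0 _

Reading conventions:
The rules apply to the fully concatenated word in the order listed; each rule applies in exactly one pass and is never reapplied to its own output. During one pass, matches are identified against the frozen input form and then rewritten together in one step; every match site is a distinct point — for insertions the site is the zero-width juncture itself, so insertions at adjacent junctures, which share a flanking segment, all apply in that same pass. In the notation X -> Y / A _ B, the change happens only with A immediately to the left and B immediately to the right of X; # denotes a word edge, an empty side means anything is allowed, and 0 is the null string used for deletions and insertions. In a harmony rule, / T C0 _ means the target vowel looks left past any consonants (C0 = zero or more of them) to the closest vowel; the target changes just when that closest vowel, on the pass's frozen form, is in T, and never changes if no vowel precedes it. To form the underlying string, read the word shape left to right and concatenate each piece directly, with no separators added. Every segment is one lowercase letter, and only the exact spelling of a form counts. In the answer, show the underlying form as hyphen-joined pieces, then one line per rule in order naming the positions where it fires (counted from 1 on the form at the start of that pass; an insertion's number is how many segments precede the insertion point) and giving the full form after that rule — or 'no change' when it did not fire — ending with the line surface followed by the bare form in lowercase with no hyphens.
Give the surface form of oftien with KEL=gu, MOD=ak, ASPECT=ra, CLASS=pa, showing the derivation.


underlying: et-oftien-i-gip-ok
1. e -> o, i -> u / B C0 _: fires at position(s) 6: etoftuenigipok
surface: etoftuenigipok


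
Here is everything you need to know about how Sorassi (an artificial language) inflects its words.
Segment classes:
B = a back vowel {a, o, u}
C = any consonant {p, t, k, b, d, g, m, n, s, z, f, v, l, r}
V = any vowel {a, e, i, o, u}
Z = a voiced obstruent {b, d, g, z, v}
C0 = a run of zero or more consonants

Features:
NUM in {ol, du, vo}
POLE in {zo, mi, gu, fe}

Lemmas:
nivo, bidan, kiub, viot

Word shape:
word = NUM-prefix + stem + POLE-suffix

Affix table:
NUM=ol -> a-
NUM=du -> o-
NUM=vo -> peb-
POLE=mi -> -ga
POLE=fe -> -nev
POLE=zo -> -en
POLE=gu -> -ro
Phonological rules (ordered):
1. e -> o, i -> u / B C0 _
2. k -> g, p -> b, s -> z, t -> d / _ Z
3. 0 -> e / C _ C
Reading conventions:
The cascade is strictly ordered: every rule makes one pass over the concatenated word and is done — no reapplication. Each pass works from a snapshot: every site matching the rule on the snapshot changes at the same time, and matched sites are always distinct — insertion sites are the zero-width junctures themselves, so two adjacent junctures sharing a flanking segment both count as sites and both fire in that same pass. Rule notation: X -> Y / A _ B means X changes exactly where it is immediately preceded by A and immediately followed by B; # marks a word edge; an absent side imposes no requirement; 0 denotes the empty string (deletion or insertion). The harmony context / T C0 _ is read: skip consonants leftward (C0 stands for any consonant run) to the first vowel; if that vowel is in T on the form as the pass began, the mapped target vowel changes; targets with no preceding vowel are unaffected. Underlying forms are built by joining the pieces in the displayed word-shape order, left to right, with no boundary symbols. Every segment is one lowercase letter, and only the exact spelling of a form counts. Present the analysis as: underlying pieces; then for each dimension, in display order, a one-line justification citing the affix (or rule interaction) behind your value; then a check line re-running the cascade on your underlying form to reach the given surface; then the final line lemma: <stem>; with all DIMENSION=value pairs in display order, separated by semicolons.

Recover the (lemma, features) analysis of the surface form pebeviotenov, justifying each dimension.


underlying: peb-viot-nev
NUM=vo - signalled by the affix peb-
POLE=fe - signalled by the affix -nev
check: pebviotnev -> pebviotnov -> pebviotnov -> pebeviotenov
lemma: viot; NUM=vo; POLE=fe


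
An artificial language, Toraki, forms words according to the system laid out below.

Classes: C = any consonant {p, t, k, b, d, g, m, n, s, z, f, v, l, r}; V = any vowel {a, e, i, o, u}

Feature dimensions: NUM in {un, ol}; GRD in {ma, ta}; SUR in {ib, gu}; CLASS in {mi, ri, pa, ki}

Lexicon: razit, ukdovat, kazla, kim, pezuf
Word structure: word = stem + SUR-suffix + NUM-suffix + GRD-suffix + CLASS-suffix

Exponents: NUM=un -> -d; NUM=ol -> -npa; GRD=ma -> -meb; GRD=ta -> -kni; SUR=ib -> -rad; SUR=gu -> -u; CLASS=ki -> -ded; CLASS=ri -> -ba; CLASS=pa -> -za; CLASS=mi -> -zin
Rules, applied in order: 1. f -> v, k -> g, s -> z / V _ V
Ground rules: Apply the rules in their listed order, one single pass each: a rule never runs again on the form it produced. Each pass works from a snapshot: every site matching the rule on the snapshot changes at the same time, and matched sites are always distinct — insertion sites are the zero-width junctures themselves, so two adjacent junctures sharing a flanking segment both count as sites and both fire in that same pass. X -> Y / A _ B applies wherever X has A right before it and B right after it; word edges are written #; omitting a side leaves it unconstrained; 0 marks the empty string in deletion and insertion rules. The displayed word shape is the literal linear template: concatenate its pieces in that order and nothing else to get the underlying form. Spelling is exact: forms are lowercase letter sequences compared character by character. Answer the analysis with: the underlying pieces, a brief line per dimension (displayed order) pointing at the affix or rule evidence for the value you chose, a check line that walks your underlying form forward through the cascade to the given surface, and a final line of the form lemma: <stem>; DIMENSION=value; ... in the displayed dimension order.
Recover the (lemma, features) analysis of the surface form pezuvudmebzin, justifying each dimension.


underlying: pezuf-u-d-meb-zin
NUM=un - signalled by the affix -d
GRD=ma - signalled by the affix -meb
SUR=gu - signalled by the affix -u
CLASS=mi - signalled by the affix -zin
check: pezufudmebzin -> pezuvudmebzin
lemma: pezuf; NUM=un; GRD=ma; SUR=gu; CLASS=mi


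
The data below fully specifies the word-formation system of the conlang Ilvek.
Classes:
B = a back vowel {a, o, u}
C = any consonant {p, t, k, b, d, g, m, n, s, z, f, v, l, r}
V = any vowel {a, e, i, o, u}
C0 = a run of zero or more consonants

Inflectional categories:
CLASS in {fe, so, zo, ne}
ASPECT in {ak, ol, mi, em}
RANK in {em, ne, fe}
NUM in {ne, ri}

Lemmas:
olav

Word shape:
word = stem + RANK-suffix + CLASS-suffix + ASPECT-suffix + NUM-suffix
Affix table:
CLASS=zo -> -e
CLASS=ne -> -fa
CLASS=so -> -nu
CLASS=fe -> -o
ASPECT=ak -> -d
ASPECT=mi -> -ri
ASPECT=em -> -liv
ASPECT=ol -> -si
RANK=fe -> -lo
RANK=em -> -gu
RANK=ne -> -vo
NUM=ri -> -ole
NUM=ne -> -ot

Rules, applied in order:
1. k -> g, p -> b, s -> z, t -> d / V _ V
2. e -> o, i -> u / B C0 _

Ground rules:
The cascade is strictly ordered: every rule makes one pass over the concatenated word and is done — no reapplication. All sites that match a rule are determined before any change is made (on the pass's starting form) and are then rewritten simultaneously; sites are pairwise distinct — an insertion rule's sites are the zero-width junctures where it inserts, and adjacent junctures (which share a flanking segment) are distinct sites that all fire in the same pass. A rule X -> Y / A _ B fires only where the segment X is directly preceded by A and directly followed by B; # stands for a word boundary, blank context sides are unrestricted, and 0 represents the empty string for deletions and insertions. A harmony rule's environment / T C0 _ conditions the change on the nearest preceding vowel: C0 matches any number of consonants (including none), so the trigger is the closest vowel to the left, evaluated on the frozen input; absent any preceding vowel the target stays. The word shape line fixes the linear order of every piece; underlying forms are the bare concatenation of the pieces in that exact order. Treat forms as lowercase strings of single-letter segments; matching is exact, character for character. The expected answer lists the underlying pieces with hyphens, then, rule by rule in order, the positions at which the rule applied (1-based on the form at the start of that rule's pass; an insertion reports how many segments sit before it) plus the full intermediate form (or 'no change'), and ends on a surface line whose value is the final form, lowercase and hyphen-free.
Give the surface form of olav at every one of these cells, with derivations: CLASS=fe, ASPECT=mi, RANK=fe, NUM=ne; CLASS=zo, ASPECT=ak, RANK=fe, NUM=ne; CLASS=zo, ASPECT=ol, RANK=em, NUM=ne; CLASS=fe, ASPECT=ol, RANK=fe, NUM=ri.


cell CLASS=fe, ASPECT=mi, RANK=fe, NUM=ne:
underlying: olav-lo-o-ri-ot
1. k -> g, p -> b, s -> z, t -> d / V _ V: no change
2. e -> o, i -> u / B C0 _: fires at position(s) 9: olavlooruot
surface: olavlooruot

cell CLASS=zo, ASPECT=ak, RANK=fe, NUM=ne:
underlying: olav-lo-e-d-ot
1. k -> g, p -> b, s -> z, t -> d / V _ V: no change
2. e -> o, i -> u / B C0 _: fires at position(s) 7: olavloodot
surface: olavloodot

cell CLASS=zo, ASPECT=ol, RANK=em, NUM=ne:
underlying: olav-gu-e-si-ot
1. k -> g, p -> b, s -> z, t -> d / V _ V: fires at position(s) 8: olavgueziot
2. e -> o, i -> u / B C0 _: fires at position(s) 7: olavguoziot
surface: olavguoziot

cell CLASS=fe, ASPECT=ol, RANK=fe, NUM=ri:
underlying: olav-lo-o-si-ole
1. k -> g, p -> b, s -> z, t -> d / V _ V: fires at position(s) 8: olavlooziole
2. e -> o, i -> u / B C0 _: fires at position(s) 9, 12: olavloozuolo
surface: olavloozuolo


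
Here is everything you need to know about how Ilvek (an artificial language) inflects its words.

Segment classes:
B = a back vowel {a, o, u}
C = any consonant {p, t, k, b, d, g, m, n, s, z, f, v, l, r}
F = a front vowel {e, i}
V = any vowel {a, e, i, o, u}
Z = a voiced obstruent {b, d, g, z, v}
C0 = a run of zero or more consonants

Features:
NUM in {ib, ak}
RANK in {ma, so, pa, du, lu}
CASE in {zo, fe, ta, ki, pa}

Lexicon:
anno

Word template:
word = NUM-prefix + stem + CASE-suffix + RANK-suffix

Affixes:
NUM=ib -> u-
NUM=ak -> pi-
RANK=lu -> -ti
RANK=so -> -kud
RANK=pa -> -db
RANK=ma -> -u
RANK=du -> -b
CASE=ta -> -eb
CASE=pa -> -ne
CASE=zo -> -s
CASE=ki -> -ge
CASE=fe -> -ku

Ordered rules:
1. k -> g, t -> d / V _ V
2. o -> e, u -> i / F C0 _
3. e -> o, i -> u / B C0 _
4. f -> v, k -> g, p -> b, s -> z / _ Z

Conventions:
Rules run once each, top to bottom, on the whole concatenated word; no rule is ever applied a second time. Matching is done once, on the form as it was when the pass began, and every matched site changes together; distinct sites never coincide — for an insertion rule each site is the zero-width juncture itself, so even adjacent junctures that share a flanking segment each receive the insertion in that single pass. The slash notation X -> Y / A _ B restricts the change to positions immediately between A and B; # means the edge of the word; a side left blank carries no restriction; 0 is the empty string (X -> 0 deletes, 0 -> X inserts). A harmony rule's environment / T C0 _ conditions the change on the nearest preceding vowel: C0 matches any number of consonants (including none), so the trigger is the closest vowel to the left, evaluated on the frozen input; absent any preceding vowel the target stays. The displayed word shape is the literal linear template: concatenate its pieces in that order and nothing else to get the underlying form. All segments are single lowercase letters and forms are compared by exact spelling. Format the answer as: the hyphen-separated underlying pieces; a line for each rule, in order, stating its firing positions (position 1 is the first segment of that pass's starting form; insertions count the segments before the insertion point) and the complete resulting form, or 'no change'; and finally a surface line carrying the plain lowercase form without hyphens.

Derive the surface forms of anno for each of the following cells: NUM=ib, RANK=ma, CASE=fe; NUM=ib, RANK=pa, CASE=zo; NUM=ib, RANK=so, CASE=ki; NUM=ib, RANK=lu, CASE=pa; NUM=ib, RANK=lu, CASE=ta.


cell NUM=ib, RANK=ma, CASE=fe:
underlying: u-anno-ku-u
1. k -> g, t -> d / V _ V: fires at position(s) 6: uannoguu
2. o -> e, u -> i / F C0 _: no change
3. e -> o, i -> u / B C0 _: no change
4. f -> v, k -> g, p -> b, s -> z / _ Z: no change
surface: uannoguu

cell NUM=ib, RANK=pa, CASE=zo:
underlying: u-anno-s-db
1. k -> g, t -> d / V _ V: no change
2. o -> e, u -> i / F C0 _: no change
3. e -> o, i -> u / B C0 _: no change
4. f -> v, k -> g, p -> b, s -> z / _ Z: fires at position(s) 6: uannozdb
surface: uannozdb

cell NUM=ib, RANK=so, CASE=ki:
underlying: u-anno-ge-kud
1. k -> g, t -> d / V _ V: fires at position(s) 8: uannogegud
2. o -> e, u -> i / F C0 _: fires at position(s) 9: uannogegid
3. e -> o, i -> u / B C0 _: fires at position(s) 7: uannogogid
4. f -> v, k -> g, p -> b, s -> z / _ Z: no change
surface: uannogogid

cell NUM=ib, RANK=lu, CASE=pa:
underlying: u-anno-ne-ti
1. k -> g, t -> d / V _ V: fires at position(s) 8: uannonedi
2. o -> e, u -> i / F C0 _: no change
3. e -> o, i -> u / B C0 _: fires at position(s) 7: uannonodi
4. f -> v, k -> g, p -> b, s -> z / _ Z: no change
surface: uannonodi

cell NUM=ib, RANK=lu, CASE=ta:
underlying: u-anno-eb-ti
1. k -> g, t -> d / V _ V: no change
2. o -> e, u -> i / F C0 _: no change
3. e -> o, i -> u / B C0 _: fires at position(s) 6: uannoobti
4. f -> v, k -> g, p -> b, s -> z / _ Z: no change
surface: uannoobti


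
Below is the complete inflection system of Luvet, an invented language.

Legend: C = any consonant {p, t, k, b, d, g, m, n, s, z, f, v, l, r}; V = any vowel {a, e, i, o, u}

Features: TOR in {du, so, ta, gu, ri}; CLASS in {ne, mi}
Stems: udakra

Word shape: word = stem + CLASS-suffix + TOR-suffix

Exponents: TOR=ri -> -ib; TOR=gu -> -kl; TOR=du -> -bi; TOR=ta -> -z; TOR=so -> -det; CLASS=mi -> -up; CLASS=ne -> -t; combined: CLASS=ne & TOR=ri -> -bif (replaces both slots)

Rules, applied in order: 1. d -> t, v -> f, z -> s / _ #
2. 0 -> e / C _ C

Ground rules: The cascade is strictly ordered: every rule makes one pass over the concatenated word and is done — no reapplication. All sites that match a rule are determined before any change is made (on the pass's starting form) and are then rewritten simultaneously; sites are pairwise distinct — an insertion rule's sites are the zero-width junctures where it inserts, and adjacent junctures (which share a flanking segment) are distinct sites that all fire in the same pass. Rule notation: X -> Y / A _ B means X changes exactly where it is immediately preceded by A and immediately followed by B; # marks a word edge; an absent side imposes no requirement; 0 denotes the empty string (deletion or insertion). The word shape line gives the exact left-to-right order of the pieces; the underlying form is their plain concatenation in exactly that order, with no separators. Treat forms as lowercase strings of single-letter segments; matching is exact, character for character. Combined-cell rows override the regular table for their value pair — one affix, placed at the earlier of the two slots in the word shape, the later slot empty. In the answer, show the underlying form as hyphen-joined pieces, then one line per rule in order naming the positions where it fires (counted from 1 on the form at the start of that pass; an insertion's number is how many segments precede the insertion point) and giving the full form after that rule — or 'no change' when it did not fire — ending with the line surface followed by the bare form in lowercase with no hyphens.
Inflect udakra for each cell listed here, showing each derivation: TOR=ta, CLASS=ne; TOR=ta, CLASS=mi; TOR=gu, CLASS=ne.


cell TOR=ta, CLASS=ne:
underlying: udakra-t-z
1. d -> t, v -> f, z -> s / _ #: fires at position(s) 8: udakrats
2. 0 -> e / C _ C: inserts after position(s) 4, 7: udakerates
surface: udakerates

cell TOR=ta, CLASS=mi:
underlying: udakra-up-z
1. d -> t, v -> f, z -> s / _ #: fires at position(s) 9: udakraups
2. 0 -> e / C _ C: inserts after position(s) 4, 8: udakeraupes
surface: udakeraupes

cell TOR=gu, CLASS=ne:
underlying: udakra-t-kl
1. d -> t, v -> f, z -> s / _ #: no change
2. 0 -> e / C _ C: inserts after position(s) 4, 7, 8: udakeratekel
surface: udakeratekel


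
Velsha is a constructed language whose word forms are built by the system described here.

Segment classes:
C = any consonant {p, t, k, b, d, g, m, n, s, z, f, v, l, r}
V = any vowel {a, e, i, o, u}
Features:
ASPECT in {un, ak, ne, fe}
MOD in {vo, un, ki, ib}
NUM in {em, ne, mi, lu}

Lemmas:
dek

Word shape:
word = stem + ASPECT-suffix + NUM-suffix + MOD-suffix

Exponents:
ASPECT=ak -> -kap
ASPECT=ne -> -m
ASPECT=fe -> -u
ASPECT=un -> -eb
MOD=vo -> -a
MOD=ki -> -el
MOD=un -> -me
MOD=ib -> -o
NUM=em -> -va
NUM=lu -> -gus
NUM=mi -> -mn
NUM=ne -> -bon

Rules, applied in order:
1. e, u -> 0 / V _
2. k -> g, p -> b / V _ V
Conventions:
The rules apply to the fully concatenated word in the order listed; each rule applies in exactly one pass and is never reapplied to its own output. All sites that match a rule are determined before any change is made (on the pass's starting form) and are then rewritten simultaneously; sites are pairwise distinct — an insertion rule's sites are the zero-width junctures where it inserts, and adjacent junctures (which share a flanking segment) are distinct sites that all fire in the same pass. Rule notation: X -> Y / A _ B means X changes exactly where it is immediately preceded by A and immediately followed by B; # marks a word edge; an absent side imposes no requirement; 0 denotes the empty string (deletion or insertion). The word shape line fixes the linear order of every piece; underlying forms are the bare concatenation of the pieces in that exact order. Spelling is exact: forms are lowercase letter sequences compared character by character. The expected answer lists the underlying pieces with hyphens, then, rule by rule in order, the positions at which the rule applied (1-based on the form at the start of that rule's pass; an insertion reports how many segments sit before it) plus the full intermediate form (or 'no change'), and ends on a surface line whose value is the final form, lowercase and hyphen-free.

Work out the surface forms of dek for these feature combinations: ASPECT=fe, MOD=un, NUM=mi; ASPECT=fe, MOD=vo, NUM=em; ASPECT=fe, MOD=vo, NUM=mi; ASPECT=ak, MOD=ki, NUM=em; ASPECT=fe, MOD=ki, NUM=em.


cell ASPECT=fe, MOD=un, NUM=mi:
underlying: dek-u-mn-me
1. e, u -> 0 / V _: no change
2. k -> g, p -> b / V _ V: fires at position(s) 3: degumnme
surface: degumnme

cell ASPECT=fe, MOD=vo, NUM=em:
underlying: dek-u-va-a
1. e, u -> 0 / V _: no change
2. k -> g, p -> b / V _ V: fires at position(s) 3: deguvaa
surface: deguvaa

cell ASPECT=fe, MOD=vo, NUM=mi:
underlying: dek-u-mn-a
1. e, u -> 0 / V _: no change
2. k -> g, p -> b / V _ V: fires at position(s) 3: degumna
surface: degumna

cell ASPECT=ak, MOD=ki, NUM=em:
underlying: dek-kap-va-el
1. e, u -> 0 / V _: fires at position(s) 9: dekkapval
2. k -> g, p -> b / V _ V: no change
surface: dekkapval

cell ASPECT=fe, MOD=ki, NUM=em:
underlying: dek-u-va-el
1. e, u -> 0 / V _: fires at position(s) 7: dekuval
2. k -> g, p -> b / V _ V: fires at position(s) 3: deguval
surface: deguval


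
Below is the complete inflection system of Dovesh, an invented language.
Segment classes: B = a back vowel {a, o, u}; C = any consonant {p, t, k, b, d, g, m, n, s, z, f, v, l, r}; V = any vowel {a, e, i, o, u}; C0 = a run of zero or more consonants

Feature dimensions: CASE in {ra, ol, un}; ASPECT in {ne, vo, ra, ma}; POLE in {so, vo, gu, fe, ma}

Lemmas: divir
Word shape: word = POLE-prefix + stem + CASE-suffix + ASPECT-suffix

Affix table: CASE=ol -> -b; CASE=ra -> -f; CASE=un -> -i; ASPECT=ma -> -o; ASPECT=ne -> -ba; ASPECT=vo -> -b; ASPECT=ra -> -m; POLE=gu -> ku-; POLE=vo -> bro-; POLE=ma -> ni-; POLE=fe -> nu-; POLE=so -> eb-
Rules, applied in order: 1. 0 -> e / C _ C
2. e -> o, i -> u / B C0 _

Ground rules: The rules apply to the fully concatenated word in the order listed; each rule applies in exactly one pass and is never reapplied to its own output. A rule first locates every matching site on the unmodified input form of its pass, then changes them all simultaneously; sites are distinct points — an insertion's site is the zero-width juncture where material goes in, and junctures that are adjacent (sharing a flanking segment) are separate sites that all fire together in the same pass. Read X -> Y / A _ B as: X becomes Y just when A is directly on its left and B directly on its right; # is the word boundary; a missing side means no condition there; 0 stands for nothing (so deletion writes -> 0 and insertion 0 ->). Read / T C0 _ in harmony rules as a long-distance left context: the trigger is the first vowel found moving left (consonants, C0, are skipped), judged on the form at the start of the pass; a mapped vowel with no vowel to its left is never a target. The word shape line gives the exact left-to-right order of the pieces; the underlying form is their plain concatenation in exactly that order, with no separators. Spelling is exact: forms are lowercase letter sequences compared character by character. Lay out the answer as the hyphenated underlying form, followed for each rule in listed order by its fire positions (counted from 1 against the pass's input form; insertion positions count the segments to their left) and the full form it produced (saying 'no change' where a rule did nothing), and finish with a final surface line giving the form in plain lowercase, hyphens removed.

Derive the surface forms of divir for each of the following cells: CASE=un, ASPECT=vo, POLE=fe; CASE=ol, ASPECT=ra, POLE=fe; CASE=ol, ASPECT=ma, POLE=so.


cell CASE=un, ASPECT=vo, POLE=fe:
underlying: nu-divir-i-b
1. 0 -> e / C _ C: no change
2. e -> o, i -> u / B C0 _: fires at position(s) 4: nuduvirib
surface: nuduvirib

cell CASE=ol, ASPECT=ra, POLE=fe:
underlying: nu-divir-b-m
1. 0 -> e / C _ C: inserts after position(s) 7, 8: nudivirebem
2. e -> o, i -> u / B C0 _: fires at position(s) 4: nuduvirebem
surface: nuduvirebem

cell CASE=ol, ASPECT=ma, POLE=so:
underlying: eb-divir-b-o
1. 0 -> e / C _ C: inserts after position(s) 2, 7: ebedivirebo
2. e -> o, i -> u / B C0 _: no change
surface: ebedivirebo


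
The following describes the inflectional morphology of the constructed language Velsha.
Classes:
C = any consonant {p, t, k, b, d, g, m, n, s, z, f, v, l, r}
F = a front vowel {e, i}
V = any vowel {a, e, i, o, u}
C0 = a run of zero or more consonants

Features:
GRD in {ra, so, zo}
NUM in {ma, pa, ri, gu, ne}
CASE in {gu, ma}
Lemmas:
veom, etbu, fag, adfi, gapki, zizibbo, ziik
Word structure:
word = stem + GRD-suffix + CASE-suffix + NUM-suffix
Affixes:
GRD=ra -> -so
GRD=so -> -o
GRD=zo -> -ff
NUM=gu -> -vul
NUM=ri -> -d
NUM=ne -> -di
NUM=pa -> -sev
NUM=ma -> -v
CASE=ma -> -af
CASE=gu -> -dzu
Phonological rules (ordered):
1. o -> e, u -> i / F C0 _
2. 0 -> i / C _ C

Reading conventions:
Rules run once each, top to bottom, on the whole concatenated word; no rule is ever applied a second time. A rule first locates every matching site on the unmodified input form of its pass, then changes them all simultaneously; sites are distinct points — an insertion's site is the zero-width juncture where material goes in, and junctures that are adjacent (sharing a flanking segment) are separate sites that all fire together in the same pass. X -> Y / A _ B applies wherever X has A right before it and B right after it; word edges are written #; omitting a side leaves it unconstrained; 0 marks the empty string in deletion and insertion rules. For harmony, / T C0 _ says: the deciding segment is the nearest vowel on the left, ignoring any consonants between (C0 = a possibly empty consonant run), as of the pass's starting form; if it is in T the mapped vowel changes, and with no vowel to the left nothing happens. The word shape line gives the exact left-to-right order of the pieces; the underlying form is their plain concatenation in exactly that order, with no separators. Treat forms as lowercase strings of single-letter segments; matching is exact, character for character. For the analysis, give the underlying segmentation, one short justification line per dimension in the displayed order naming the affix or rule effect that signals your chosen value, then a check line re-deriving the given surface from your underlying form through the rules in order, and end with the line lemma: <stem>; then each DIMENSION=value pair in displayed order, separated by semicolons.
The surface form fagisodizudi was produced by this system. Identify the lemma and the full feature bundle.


underlying: fag-so-dzu-di
GRD=ra - signalled by the affix -so
NUM=ne - signalled by the affix -di
CASE=gu - signalled by the affix -dzu
check: fagsodzudi -> fagsodzudi -> fagisodizudi
lemma: fag; GRD=ra; NUM=ne; CASE=gu


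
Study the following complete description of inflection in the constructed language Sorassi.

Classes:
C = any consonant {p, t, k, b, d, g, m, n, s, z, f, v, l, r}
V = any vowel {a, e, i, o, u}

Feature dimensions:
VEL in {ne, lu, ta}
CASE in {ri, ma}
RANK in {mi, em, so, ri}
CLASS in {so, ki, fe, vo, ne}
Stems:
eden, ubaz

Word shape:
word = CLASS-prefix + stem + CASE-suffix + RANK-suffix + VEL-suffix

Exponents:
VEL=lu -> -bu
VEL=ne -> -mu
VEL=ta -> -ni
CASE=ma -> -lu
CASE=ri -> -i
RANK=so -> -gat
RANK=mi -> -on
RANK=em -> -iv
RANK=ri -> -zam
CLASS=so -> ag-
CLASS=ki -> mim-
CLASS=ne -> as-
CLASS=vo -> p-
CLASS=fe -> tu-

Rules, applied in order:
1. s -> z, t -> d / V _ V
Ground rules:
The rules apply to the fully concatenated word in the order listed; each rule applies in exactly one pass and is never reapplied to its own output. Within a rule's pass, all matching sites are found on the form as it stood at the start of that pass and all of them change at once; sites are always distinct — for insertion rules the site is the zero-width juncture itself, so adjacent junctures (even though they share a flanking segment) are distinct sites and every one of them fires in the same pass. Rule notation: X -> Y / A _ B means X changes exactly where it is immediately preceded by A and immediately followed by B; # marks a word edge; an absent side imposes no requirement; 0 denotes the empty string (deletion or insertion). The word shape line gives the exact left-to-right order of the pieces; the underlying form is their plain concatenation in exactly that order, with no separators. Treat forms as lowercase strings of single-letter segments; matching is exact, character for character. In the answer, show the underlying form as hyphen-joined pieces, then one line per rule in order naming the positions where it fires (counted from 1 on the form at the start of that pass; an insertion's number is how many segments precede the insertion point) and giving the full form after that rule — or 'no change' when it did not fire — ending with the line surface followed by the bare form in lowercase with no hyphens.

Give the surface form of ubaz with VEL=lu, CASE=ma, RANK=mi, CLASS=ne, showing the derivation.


underlying: as-ubaz-lu-on-bu
1. s -> z, t -> d / V _ V: fires at position(s) 2: azubazluonbu
surface: azubazluonbu


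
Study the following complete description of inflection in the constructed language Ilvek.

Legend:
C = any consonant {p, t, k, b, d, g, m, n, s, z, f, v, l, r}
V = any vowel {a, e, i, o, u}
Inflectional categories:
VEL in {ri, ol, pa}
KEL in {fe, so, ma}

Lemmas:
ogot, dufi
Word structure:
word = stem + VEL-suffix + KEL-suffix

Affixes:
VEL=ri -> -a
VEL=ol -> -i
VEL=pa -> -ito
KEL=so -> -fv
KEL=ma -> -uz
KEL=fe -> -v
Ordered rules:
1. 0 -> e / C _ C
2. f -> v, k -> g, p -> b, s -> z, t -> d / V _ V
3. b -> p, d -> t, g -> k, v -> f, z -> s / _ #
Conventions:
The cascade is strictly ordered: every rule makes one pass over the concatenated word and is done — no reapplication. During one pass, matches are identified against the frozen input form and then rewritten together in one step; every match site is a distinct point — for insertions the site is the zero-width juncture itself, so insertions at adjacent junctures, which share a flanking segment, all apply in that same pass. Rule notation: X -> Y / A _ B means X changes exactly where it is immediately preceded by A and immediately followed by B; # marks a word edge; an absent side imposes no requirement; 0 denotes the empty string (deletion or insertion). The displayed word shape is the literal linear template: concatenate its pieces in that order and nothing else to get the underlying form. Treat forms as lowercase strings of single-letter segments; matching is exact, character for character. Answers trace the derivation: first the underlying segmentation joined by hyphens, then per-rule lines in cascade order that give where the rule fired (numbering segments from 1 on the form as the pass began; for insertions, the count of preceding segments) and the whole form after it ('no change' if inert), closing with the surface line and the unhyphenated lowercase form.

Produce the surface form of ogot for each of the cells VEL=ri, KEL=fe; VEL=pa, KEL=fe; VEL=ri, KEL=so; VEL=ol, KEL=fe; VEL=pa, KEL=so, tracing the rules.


cell VEL=ri, KEL=fe:
underlying: ogot-a-v
1. 0 -> e / C _ C: no change
2. f -> v, k -> g, p -> b, s -> z, t -> d / V _ V: fires at position(s) 4: ogodav
3. b -> p, d -> t, g -> k, v -> f, z -> s / _ #: fires at position(s) 6: ogodaf
surface: ogodaf

cell VEL=pa, KEL=fe:
underlying: ogot-ito-v
1. 0 -> e / C _ C: no change
2. f -> v, k -> g, p -> b, s -> z, t -> d / V _ V: fires at position(s) 4, 6: ogodidov
3. b -> p, d -> t, g -> k, v -> f, z -> s / _ #: fires at position(s) 8: ogodidof
surface: ogodidof

cell VEL=ri, KEL=so:
underlying: ogot-a-fv
1. 0 -> e / C _ C: inserts after position(s) 6: ogotafev
2. f -> v, k -> g, p -> b, s -> z, t -> d / V _ V: fires at position(s) 4, 6: ogodavev
3. b -> p, d -> t, g -> k, v -> f, z -> s / _ #: fires at position(s) 8: ogodavef
surface: ogodavef

cell VEL=ol, KEL=fe:
underlying: ogot-i-v
1. 0 -> e / C _ C: no change
2. f -> v, k -> g, p -> b, s -> z, t -> d / V _ V: fires at position(s) 4: ogodiv
3. b -> p, d -> t, g -> k, v -> f, z -> s / _ #: fires at position(s) 6: ogodif
surface: ogodif

cell VEL=pa, KEL=so:
underlying: ogot-ito-fv
1. 0 -> e / C _ C: inserts after position(s) 8: ogotitofev
2. f -> v, k -> g, p -> b, s -> z, t -> d / V _ V: fires at position(s) 4, 6, 8: ogodidovev
3. b -> p, d -> t, g -> k, v -> f, z -> s / _ #: fires at position(s) 10: ogodidovef
surface: ogodidovef


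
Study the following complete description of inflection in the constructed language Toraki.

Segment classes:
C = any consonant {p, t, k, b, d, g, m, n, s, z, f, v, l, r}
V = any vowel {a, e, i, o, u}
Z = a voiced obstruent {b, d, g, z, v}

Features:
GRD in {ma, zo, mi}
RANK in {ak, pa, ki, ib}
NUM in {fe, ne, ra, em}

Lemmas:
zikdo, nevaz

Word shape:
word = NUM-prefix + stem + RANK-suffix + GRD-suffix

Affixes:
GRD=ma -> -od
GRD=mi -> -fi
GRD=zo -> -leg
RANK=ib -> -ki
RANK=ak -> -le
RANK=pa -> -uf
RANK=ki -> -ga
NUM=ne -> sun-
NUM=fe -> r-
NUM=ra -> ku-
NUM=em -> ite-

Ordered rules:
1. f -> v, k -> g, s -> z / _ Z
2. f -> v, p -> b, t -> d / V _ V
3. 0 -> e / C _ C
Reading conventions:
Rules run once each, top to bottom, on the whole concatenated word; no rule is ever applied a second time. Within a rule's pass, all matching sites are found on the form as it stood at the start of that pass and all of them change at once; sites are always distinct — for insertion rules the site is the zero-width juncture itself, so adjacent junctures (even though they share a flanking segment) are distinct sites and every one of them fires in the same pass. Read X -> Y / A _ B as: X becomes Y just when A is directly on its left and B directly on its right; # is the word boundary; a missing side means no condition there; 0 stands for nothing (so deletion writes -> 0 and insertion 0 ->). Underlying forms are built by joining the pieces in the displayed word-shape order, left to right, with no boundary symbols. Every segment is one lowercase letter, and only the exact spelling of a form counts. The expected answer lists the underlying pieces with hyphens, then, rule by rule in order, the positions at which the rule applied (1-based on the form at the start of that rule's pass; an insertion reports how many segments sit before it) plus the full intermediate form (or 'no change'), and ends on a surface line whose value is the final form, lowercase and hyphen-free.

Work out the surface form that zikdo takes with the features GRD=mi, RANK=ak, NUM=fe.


underlying: r-zikdo-le-fi
1. f -> v, k -> g, s -> z / _ Z: fires at position(s) 4: rzigdolefi
2. f -> v, p -> b, t -> d / V _ V: fires at position(s) 9: rzigdolevi
3. 0 -> e / C _ C: inserts after position(s) 1, 4: rezigedolevi
surface: rezigedolevi


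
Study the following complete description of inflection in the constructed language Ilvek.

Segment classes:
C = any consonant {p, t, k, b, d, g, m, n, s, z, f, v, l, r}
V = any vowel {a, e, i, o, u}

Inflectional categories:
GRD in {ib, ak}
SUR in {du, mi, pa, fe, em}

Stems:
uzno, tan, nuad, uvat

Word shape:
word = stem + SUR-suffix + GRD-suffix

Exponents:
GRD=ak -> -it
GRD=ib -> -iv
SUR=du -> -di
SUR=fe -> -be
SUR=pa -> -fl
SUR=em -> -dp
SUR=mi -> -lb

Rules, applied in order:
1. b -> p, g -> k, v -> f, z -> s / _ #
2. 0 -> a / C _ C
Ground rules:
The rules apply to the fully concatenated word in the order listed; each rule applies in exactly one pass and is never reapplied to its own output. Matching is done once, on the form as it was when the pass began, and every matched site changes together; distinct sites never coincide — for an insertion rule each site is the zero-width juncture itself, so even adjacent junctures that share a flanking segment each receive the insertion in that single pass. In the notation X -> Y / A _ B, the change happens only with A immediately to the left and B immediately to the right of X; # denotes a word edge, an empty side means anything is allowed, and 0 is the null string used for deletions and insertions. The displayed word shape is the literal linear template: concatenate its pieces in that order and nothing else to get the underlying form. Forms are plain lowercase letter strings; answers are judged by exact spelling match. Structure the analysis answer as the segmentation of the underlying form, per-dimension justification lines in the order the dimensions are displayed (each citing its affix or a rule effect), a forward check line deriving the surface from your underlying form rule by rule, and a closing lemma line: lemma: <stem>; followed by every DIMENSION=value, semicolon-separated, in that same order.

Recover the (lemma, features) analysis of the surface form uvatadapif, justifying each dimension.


underlying: uvat-dp-iv
GRD=ib - signalled by the affix -iv
SUR=em - signalled by the affix -dp
check: uvatdpiv -> uvatdpif -> uvatadapif
lemma: uvat; GRD=ib; SUR=em


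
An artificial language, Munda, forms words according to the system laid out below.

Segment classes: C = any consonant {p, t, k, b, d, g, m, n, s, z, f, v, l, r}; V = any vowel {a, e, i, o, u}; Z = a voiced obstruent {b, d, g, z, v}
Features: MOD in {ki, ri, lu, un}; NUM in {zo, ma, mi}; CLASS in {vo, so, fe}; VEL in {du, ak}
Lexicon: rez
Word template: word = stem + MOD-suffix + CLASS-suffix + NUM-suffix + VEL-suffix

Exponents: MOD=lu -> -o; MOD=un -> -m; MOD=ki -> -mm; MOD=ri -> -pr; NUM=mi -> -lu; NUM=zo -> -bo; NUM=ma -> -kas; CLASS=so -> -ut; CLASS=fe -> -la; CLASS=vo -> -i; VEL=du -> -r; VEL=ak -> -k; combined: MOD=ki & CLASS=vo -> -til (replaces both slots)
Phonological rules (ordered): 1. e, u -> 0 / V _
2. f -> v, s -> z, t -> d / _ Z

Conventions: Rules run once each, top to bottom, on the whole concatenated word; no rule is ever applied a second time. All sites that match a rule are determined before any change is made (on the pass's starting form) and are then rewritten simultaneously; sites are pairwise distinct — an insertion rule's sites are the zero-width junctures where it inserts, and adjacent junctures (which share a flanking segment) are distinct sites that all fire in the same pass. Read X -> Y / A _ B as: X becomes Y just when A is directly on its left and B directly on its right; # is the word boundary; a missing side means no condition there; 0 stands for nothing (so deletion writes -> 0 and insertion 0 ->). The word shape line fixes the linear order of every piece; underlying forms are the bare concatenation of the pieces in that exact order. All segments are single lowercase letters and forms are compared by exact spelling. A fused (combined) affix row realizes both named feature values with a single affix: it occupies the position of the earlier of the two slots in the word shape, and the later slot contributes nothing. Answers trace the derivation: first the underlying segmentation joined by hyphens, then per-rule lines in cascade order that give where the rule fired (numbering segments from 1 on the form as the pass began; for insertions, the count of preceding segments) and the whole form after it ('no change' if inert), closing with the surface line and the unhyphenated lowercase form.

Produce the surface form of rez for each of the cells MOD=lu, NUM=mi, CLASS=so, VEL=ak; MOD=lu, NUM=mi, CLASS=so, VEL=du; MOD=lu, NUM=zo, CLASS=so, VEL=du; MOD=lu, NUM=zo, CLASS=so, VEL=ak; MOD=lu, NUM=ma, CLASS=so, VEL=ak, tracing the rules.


cell MOD=lu, NUM=mi, CLASS=so, VEL=ak:
underlying: rez-o-ut-lu-k
1. e, u -> 0 / V _: fires at position(s) 5: rezotluk
2. f -> v, s -> z, t -> d / _ Z: no change
surface: rezotluk

cell MOD=lu, NUM=mi, CLASS=so, VEL=du:
underlying: rez-o-ut-lu-r
1. e, u -> 0 / V _: fires at position(s) 5: rezotlur
2. f -> v, s -> z, t -> d / _ Z: no change
surface: rezotlur

cell MOD=lu, NUM=zo, CLASS=so, VEL=du:
underlying: rez-o-ut-bo-r
1. e, u -> 0 / V _: fires at position(s) 5: rezotbor
2. f -> v, s -> z, t -> d / _ Z: fires at position(s) 5: rezodbor
surface: rezodbor

cell MOD=lu, NUM=zo, CLASS=so, VEL=ak:
underlying: rez-o-ut-bo-k
1. e, u -> 0 / V _: fires at position(s) 5: rezotbok
2. f -> v, s -> z, t -> d / _ Z: fires at position(s) 5: rezodbok
surface: rezodbok

cell MOD=lu, NUM=ma, CLASS=so, VEL=ak:
underlying: rez-o-ut-kas-k
1. e, u -> 0 / V _: fires at position(s) 5: rezotkask
2. f -> v, s -> z, t -> d / _ Z: no change
surface: rezotkask
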